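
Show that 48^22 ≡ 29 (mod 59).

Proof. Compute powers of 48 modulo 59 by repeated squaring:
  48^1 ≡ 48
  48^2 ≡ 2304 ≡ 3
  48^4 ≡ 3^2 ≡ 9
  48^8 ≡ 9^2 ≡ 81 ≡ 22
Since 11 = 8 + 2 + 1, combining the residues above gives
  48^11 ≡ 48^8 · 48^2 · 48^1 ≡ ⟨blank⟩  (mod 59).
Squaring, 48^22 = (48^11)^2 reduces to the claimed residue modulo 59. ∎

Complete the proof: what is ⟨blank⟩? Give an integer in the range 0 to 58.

Multiply the listed residues: 22 · 3 · 48 = 66 → 3168.
Reducing modulo 59: 3168 = 53·59 + 41, so 48^11 ≡ 41.

41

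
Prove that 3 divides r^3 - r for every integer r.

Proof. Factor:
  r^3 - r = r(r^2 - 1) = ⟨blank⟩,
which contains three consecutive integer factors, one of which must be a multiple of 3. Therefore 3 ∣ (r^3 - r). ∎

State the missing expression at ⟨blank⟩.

(r - 1)r(r + 1)

r(r^2 - 1) = r(r - 1)(r + 1) = (r - 1)r(r + 1).
These three factors are consecutive integers, so their product is divisible by 3.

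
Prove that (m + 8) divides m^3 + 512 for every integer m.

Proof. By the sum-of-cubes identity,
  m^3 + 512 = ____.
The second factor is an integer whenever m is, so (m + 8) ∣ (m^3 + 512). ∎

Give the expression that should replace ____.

Polynomial division of m^3 + 512 by m + 8 leaves remainder 0 and quotient m^2 - 8m + 64.
Hence m^3 + 512 = (m + 8)(m^2 - 8m + 64).

(m + 8)(m^2 - 8m + 64)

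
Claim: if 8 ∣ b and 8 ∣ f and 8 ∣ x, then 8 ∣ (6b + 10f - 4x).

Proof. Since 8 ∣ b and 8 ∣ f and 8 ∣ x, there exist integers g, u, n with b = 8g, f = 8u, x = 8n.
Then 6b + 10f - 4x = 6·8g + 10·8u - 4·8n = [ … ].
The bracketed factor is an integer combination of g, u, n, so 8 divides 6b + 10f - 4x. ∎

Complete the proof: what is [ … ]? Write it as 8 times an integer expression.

8(6g - 4n + 10u)

Pull the common 8 out of every term: 6·8g + 10·8u - 4·8n = 8(6g - 4n + 10u).
6g - 4n + 10u is an integer, which exhibits the divisibility.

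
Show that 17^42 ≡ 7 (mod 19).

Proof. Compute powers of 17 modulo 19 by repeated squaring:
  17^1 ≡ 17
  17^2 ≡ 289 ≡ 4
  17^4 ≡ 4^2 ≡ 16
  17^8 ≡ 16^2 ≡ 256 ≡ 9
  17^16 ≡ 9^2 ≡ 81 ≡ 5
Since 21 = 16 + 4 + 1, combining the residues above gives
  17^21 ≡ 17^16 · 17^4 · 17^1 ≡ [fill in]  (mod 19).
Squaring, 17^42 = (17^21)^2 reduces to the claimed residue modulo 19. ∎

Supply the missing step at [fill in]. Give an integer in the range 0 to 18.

17^16 · 17^4 · 17^1 ≡ 5 · 16 · 17 = 1360.
1360 mod 19 = 11, so 17^21 ≡ 11 (mod 19).

11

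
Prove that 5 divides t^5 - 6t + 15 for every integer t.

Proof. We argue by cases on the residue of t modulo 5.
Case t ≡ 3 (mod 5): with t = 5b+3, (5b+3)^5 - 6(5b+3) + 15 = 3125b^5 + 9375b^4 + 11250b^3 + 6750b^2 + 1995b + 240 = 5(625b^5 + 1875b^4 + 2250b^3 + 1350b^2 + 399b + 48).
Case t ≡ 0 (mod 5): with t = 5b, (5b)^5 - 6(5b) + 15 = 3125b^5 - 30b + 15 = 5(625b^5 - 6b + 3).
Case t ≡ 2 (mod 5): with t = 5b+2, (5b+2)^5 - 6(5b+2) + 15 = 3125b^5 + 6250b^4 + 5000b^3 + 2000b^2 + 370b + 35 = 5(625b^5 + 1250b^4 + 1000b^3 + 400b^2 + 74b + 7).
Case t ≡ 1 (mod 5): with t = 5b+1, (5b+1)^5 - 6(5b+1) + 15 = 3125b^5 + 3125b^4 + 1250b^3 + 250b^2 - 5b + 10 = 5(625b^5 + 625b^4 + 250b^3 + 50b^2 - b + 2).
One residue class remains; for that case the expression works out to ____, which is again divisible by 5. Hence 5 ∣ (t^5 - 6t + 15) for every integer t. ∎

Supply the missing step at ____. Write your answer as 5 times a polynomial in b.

The residues treated are {3, 0, 2, 1}, so the missing case is t ≡ 4 (mod 5); write t = 5b+4.
Then (5b+4)^5 - 6(5b+4) + 15 = 3125b^5 + 12500b^4 + 20000b^3 + 16000b^2 + 6370b + 1015 = 5(625b^5 + 2500b^4 + 4000b^3 + 3200b^2 + 1274b + 203).

5(625b^5 + 2500b^4 + 4000b^3 + 3200b^2 + 1274b + 203)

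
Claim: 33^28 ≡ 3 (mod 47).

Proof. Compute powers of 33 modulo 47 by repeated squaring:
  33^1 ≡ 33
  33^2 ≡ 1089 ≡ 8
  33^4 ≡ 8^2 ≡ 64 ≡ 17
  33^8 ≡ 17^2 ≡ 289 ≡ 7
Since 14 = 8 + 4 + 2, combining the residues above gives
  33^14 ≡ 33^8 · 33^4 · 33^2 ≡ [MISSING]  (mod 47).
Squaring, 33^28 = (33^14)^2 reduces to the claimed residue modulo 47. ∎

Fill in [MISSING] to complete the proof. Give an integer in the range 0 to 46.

12

Multiply the listed residues: 7 · 17 · 8 = 119 → 952.
Reducing modulo 47: 952 = 20·47 + 12, so 33^14 ≡ 12.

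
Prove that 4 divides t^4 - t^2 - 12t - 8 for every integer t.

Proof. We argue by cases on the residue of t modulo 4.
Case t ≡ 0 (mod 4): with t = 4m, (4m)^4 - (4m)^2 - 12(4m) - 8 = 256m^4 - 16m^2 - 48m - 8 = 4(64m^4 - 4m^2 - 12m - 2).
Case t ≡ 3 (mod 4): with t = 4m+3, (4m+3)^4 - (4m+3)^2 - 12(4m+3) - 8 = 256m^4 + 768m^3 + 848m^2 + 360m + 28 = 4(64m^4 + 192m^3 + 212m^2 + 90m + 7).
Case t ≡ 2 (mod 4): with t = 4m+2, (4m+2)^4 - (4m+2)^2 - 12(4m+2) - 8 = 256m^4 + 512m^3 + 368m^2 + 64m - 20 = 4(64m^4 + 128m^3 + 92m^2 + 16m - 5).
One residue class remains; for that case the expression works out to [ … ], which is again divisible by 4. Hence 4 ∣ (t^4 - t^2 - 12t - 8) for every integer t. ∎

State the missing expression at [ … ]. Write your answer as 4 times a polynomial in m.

The residues treated are {0, 3, 2}, so the missing case is t ≡ 1 (mod 4); write t = 4m+1.
Then (4m+1)^4 - (4m+1)^2 - 12(4m+1) - 8 = 256m^4 + 256m^3 + 80m^2 - 40m - 20 = 4(64m^4 + 64m^3 + 20m^2 - 10m - 5).

4(64m^4 + 64m^3 + 20m^2 - 10m - 5)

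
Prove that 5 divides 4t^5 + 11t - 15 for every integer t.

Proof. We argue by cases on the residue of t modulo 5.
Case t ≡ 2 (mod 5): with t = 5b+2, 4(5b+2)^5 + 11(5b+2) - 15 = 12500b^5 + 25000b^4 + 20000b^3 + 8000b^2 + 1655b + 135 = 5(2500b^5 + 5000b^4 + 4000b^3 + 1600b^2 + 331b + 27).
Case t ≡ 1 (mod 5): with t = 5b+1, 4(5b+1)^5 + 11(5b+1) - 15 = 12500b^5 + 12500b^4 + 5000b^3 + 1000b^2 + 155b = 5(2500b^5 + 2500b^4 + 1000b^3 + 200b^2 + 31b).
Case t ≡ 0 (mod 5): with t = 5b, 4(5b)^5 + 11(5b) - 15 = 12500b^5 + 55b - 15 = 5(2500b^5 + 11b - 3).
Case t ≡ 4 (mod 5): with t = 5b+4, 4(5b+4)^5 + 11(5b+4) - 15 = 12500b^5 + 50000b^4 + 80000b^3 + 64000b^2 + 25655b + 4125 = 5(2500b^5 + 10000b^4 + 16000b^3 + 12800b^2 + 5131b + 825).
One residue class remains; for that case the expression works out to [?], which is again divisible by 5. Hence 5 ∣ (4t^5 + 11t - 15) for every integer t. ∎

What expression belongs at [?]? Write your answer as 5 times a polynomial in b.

5(2500b^5 + 7500b^4 + 9000b^3 + 5400b^2 + 1631b + 198)

The residues treated are {2, 1, 0, 4}, so the missing case is t ≡ 3 (mod 5); write t = 5b+3.
Then 4(5b+3)^5 + 11(5b+3) - 15 = 12500b^5 + 37500b^4 + 45000b^3 + 27000b^2 + 8155b + 990 = 5(2500b^5 + 7500b^4 + 9000b^3 + 5400b^2 + 1631b + 198).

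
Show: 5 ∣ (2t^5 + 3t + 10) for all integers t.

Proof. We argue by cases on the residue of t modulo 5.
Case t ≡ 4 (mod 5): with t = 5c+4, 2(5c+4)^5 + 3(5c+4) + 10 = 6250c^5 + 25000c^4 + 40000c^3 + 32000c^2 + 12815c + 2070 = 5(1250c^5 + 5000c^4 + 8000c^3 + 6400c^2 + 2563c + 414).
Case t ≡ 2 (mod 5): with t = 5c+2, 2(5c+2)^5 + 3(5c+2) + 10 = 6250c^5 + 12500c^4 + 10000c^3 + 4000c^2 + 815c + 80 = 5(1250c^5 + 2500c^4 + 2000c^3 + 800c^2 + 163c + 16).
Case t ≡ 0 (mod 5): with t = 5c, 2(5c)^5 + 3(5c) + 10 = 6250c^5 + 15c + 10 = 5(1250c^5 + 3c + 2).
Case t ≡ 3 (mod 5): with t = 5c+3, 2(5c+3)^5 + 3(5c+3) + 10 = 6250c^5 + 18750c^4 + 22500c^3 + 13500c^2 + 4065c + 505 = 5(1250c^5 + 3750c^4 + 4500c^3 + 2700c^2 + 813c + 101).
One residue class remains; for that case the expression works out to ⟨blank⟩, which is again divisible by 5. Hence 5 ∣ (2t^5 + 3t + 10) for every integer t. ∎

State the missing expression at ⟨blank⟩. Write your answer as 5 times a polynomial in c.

Only t ≡ 1 (mod 5) is unaccounted for. Put t = 5c+1:
2(5c+1)^5 + 3(5c+1) + 10 expands to 6250c^5 + 6250c^4 + 2500c^3 + 500c^2 + 65c + 15,
and factoring out 5 leaves 5(1250c^5 + 1250c^4 + 500c^3 + 100c^2 + 13c + 3).

5(1250c^5 + 1250c^4 + 500c^3 + 100c^2 + 13c + 3)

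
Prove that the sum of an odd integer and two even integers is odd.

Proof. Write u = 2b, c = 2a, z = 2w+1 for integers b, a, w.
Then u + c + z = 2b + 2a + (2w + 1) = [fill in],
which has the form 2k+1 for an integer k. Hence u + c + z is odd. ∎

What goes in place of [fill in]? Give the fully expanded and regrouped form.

2(a + b + w) + 1

2b + 2a + (2w + 1) = 2a + 2b + 2w + 1
= 2(a + b + w) + 1.
Since a + b + w is an integer, the sum is of the form 2k+1 for an integer k.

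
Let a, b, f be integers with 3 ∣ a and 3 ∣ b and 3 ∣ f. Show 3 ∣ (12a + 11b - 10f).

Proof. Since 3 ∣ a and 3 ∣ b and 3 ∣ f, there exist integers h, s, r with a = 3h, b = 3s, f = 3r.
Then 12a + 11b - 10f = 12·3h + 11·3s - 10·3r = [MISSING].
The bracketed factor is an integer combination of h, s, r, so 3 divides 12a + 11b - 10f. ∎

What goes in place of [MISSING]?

Each term has a factor of 3: 12·3h + 11·3s - 10·3r = 3·(12h - 10r + 11s).
Since 12h - 10r + 11s is an integer, 3 ∣ (12a + 11b - 10f).

3(12h - 10r + 11s)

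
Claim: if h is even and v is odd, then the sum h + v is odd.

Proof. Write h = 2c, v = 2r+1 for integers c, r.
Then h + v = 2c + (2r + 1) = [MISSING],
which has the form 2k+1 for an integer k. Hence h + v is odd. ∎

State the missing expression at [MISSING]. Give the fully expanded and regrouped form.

2c + (2r + 1) = 2c + 2r + 1
= 2(c + r) + 1.
Since c + r is an integer, the sum is of the form 2k+1 for an integer k.

2(c + r) + 1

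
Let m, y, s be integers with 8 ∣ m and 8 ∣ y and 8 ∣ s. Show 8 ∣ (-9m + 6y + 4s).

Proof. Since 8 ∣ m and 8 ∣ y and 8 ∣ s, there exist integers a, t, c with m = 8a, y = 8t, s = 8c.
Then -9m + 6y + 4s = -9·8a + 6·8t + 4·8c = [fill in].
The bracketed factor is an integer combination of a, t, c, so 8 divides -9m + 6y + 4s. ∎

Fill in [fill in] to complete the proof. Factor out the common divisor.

Each term has a factor of 8: -9·8a + 6·8t + 4·8c = 8·(-9a + 4c + 6t).
Since -9a + 4c + 6t is an integer, 8 ∣ (-9m + 6y + 4s).

8(-9a + 4c + 6t)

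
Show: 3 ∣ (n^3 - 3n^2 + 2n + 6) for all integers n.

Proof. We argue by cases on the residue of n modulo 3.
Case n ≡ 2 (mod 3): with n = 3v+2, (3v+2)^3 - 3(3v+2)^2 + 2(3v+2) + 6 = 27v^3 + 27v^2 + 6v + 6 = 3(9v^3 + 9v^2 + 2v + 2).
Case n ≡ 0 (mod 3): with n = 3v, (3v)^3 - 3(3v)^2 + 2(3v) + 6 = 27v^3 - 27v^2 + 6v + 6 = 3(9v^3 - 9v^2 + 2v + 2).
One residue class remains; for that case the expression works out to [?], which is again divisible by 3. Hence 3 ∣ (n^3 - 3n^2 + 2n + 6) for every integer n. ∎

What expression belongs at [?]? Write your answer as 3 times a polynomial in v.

The residues treated are {2, 0}, so the missing case is n ≡ 1 (mod 3); write n = 3v+1.
Then (3v+1)^3 - 3(3v+1)^2 + 2(3v+1) + 6 = 27v^3 - 3v + 6 = 3(9v^3 - v + 2).

3(9v^3 - v + 2)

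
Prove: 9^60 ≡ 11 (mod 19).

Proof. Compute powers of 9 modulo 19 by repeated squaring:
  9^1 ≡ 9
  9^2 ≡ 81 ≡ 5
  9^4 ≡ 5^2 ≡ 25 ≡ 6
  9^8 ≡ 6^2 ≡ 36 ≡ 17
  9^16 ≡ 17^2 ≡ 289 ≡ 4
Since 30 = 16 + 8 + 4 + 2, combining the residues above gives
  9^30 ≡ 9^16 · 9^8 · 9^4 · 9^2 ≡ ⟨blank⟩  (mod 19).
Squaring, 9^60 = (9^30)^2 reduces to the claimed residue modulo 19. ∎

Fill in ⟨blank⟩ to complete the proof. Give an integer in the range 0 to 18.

7

9^16 · 9^8 · 9^4 · 9^2 ≡ 4 · 17 · 6 · 5 = 2040.
2040 mod 19 = 7, so 9^30 ≡ 7 (mod 19).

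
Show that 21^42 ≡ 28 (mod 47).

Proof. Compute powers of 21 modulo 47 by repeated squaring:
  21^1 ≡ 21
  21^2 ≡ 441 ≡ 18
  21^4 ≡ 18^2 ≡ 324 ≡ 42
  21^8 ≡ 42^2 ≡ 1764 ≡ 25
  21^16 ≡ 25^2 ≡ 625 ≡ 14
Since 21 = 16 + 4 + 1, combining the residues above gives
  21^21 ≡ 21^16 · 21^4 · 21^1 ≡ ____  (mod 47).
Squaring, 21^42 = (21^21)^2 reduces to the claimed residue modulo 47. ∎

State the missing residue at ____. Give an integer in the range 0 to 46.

Multiply the listed residues: 14 · 42 · 21 = 588 → 12348.
Reducing modulo 47: 12348 = 262·47 + 34, so 21^21 ≡ 34.

34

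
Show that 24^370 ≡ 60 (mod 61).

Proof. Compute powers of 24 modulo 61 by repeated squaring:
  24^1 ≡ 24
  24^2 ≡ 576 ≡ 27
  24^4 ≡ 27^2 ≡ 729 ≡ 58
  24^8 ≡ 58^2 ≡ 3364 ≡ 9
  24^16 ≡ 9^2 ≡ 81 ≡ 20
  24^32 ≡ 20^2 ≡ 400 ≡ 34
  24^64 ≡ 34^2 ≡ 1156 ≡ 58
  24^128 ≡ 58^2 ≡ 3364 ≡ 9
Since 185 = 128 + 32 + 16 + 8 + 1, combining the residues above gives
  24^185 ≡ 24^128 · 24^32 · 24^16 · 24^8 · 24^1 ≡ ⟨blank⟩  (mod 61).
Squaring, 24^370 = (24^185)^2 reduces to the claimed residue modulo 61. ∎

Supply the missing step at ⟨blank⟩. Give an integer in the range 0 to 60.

50

24^128 · 24^32 · 24^16 · 24^8 · 24^1 ≡ 9 · 34 · 20 · 9 · 24 = 1321920.
1321920 mod 61 = 50, so 24^185 ≡ 50 (mod 61).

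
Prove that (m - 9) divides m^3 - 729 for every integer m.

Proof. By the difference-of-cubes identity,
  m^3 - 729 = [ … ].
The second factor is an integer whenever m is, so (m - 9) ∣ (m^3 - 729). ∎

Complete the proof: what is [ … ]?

(m - 9)(m^2 + 9m + 81)

Polynomial division of m^3 - 729 by m - 9 leaves remainder 0 and quotient m^2 + 9m + 81.
Hence m^3 - 729 = (m - 9)(m^2 + 9m + 81).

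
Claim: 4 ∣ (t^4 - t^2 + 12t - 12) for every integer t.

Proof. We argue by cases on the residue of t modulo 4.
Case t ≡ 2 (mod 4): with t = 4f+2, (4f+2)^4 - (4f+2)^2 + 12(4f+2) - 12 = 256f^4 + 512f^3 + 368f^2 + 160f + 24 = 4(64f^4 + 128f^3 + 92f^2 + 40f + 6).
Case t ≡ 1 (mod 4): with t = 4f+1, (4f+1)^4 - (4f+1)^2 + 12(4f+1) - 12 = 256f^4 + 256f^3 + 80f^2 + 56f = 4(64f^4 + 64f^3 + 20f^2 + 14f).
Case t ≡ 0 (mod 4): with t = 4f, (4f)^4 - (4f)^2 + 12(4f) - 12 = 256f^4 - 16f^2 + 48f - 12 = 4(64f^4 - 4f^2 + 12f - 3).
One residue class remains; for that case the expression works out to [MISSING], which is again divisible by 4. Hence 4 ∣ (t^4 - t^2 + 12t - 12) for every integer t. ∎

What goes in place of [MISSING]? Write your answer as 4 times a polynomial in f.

Only t ≡ 3 (mod 4) is unaccounted for. Put t = 4f+3:
(4f+3)^4 - (4f+3)^2 + 12(4f+3) - 12 expands to 256f^4 + 768f^3 + 848f^2 + 456f + 96,
and factoring out 4 leaves 4(64f^4 + 192f^3 + 212f^2 + 114f + 24).

4(64f^4 + 192f^3 + 212f^2 + 114f + 24)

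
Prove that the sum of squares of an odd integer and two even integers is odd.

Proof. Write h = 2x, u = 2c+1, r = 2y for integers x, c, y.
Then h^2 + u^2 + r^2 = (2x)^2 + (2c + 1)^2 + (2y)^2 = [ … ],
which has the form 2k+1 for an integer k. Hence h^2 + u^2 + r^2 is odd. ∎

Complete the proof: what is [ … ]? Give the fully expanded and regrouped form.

2(2c^2 + 2c + 2x^2 + 2y^2) + 1

(2x)^2 + (2c + 1)^2 + (2y)^2 = 4c^2 + 4c + 4x^2 + 4y^2 + 1
= 2(2c^2 + 2c + 2x^2 + 2y^2) + 1.
Since 2c^2 + 2c + 2x^2 + 2y^2 is an integer, the sum of squares is of the form 2k+1 for an integer k.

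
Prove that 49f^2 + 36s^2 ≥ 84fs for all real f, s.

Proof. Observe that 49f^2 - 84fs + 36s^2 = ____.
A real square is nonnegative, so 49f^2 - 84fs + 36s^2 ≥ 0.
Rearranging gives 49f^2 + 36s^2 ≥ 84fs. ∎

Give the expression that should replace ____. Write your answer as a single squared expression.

The leading and trailing coefficients are 7^2 and 6^2, and 84 = 2·7·6, so the trinomial is (7f - 6s)^2.
Hence 49f^2 - 84fs + 36s^2 ≥ 0.

(7f - 6s)^2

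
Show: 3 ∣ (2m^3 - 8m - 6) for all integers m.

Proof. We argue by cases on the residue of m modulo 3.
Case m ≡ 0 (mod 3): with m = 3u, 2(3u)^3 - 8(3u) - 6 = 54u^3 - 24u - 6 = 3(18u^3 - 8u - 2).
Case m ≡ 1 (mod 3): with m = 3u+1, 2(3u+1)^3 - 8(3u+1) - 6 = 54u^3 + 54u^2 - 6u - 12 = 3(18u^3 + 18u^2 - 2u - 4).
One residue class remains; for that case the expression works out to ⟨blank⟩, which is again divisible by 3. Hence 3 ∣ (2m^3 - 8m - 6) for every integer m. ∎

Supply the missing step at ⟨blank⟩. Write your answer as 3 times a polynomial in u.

3(18u^3 + 36u^2 + 16u - 2)

The residues treated are {0, 1}, so the missing case is m ≡ 2 (mod 3); write m = 3u+2.
Then 2(3u+2)^3 - 8(3u+2) - 6 = 54u^3 + 108u^2 + 48u - 6 = 3(18u^3 + 36u^2 + 16u - 2).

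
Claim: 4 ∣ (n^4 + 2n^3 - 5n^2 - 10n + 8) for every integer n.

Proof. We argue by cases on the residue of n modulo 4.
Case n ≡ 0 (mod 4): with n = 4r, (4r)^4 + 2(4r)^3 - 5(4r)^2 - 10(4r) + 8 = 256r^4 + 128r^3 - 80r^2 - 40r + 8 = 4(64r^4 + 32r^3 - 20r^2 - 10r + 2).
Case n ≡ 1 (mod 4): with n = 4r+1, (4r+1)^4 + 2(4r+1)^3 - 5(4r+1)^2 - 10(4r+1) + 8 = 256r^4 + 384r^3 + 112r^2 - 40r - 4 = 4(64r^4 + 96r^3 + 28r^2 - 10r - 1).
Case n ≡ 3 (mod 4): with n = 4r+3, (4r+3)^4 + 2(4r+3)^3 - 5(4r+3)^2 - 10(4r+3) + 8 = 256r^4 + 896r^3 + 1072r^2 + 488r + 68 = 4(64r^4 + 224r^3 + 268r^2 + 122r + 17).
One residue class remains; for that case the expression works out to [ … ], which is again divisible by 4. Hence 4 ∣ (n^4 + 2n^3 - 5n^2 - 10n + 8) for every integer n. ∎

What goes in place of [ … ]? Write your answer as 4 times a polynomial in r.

4(64r^4 + 160r^3 + 124r^2 + 26r)

Only n ≡ 2 (mod 4) is unaccounted for. Put n = 4r+2:
(4r+2)^4 + 2(4r+2)^3 - 5(4r+2)^2 - 10(4r+2) + 8 expands to 256r^4 + 640r^3 + 496r^2 + 104r,
and factoring out 4 leaves 4(64r^4 + 160r^3 + 124r^2 + 26r).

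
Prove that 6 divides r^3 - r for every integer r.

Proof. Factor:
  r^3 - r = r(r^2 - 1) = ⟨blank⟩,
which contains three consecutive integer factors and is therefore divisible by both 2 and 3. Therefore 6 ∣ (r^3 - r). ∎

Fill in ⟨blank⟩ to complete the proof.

r(r^2 - 1) = r(r - 1)(r + 1) = (r - 1)r(r + 1).
These three factors are consecutive integers, so their product is divisible by 6.

(r - 1)r(r + 1)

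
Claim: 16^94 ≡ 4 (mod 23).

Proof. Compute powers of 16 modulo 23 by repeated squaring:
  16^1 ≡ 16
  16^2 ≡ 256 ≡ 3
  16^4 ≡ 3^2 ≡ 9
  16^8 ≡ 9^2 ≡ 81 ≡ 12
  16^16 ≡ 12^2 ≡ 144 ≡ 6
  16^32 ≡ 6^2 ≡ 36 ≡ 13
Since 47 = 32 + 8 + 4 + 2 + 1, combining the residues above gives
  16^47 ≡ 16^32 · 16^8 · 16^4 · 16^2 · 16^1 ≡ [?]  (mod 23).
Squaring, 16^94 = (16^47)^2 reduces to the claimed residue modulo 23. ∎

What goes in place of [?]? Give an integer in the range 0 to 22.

16^32 · 16^8 · 16^4 · 16^2 · 16^1 ≡ 13 · 12 · 9 · 3 · 16 = 67392.
67392 mod 23 = 2, so 16^47 ≡ 2 (mod 23).

2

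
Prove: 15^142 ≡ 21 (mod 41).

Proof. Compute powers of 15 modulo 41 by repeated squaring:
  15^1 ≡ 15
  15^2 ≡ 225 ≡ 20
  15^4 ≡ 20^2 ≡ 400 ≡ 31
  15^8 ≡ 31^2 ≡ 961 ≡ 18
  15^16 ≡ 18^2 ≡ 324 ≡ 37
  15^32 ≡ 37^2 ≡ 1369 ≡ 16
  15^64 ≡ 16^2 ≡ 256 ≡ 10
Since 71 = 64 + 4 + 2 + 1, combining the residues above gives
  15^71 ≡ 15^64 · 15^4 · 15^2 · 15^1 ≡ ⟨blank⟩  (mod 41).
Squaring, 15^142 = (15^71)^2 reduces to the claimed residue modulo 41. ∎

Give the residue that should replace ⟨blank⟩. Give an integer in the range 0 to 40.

15^64 · 15^4 · 15^2 · 15^1 ≡ 10 · 31 · 20 · 15 = 93000.
93000 mod 41 = 12, so 15^71 ≡ 12 (mod 41).

12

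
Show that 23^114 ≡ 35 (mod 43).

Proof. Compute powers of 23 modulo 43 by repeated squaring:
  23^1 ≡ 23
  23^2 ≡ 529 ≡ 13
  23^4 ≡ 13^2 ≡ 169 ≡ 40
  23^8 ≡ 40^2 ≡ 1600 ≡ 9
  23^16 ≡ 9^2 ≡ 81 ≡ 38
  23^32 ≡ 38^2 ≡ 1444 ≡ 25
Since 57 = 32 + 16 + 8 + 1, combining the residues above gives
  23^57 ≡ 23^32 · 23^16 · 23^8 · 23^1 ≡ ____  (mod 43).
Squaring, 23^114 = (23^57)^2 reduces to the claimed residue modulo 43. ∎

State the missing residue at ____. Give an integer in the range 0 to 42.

Multiply the listed residues: 25 · 38 · 9 · 23 = 950 → 8550 → 196650.
Reducing modulo 43: 196650 = 4573·43 + 11, so 23^57 ≡ 11.

11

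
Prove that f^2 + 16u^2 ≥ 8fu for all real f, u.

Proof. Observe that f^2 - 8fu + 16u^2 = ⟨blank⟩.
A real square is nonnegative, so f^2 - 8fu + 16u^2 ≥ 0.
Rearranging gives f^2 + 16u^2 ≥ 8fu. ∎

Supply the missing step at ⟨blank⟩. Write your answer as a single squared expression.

(f - 4u)^2

f^2 - 8fu + 16u^2 is a perfect-square trinomial: the outer terms are (f)^2 and (4u)^2, and the cross term is -2·f·4u.
So f^2 - 8fu + 16u^2 = (f - 4u)^2 ≥ 0.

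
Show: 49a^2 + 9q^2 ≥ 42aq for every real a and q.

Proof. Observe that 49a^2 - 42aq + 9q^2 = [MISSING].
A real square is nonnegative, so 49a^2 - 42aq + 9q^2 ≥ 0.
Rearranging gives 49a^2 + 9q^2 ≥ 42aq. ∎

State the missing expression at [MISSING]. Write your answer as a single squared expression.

49a^2 - 42aq + 9q^2 is a perfect-square trinomial: the outer terms are (7a)^2 and (3q)^2, and the cross term is -2·7a·3q.
So 49a^2 - 42aq + 9q^2 = (7a - 3q)^2 ≥ 0.

(7a - 3q)^2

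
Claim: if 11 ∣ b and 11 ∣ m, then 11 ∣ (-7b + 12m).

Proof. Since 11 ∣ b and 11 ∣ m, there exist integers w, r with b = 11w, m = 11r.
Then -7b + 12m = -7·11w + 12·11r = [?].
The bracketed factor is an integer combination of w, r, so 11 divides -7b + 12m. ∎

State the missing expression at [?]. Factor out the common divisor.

11(12r - 7w)

Pull the common 11 out of every term: -7·11w + 12·11r = 11(12r - 7w).
12r - 7w is an integer, which exhibits the divisibility.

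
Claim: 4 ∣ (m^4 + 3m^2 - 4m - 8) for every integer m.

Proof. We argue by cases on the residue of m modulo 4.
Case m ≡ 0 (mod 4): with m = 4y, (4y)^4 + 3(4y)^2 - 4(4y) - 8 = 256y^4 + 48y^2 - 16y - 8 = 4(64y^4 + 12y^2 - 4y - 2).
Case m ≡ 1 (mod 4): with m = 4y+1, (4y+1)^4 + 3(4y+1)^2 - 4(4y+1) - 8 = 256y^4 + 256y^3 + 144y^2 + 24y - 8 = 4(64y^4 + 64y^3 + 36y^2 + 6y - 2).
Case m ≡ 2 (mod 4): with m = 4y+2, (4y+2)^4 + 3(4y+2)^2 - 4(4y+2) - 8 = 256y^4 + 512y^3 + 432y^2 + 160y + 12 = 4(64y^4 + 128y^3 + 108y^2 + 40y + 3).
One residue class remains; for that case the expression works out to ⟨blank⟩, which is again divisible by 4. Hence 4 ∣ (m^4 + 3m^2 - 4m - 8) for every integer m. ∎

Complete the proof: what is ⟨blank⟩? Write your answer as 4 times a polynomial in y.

4(64y^4 + 192y^3 + 228y^2 + 122y + 22)

Only m ≡ 3 (mod 4) is unaccounted for. Put m = 4y+3:
(4y+3)^4 + 3(4y+3)^2 - 4(4y+3) - 8 expands to 256y^4 + 768y^3 + 912y^2 + 488y + 88,
and factoring out 4 leaves 4(64y^4 + 192y^3 + 228y^2 + 122y + 22).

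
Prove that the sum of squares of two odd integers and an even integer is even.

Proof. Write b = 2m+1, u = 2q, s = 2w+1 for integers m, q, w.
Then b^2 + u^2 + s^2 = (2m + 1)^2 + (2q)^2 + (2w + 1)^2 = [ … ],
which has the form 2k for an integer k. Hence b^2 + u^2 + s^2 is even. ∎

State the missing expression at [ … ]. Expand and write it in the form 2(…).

(2m + 1)^2 + (2q)^2 + (2w + 1)^2 = 4m^2 + 4m + 4q^2 + 4w^2 + 4w + 2
= 2(2m^2 + 2m + 2q^2 + 2w^2 + 2w + 1).
Since 2m^2 + 2m + 2q^2 + 2w^2 + 2w + 1 is an integer, the sum of squares is of the form 2k for an integer k.

2(2m^2 + 2m + 2q^2 + 2w^2 + 2w + 1)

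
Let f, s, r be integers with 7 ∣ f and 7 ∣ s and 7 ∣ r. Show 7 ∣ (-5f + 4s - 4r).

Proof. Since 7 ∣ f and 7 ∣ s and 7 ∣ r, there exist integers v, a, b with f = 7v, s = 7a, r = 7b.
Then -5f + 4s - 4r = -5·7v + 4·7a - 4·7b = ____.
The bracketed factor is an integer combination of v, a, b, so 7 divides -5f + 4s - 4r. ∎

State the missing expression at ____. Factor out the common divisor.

Each term has a factor of 7: -5·7v + 4·7a - 4·7b = 7·(4a - 4b - 5v).
Since 4a - 4b - 5v is an integer, 7 ∣ (-5f + 4s - 4r).

7(4a - 4b - 5v)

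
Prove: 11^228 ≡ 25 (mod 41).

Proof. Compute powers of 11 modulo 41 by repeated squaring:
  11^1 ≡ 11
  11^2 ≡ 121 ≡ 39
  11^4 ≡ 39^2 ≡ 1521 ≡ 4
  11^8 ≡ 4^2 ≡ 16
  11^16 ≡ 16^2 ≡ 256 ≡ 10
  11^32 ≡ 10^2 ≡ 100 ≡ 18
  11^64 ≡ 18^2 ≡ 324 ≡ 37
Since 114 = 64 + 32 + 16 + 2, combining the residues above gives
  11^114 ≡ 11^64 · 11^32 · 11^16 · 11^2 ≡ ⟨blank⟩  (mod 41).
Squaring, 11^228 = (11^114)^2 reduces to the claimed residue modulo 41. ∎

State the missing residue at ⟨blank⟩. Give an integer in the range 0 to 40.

Multiply the listed residues: 37 · 18 · 10 · 39 = 666 → 6660 → 259740.
Reducing modulo 41: 259740 = 6335·41 + 5, so 11^114 ≡ 5.

5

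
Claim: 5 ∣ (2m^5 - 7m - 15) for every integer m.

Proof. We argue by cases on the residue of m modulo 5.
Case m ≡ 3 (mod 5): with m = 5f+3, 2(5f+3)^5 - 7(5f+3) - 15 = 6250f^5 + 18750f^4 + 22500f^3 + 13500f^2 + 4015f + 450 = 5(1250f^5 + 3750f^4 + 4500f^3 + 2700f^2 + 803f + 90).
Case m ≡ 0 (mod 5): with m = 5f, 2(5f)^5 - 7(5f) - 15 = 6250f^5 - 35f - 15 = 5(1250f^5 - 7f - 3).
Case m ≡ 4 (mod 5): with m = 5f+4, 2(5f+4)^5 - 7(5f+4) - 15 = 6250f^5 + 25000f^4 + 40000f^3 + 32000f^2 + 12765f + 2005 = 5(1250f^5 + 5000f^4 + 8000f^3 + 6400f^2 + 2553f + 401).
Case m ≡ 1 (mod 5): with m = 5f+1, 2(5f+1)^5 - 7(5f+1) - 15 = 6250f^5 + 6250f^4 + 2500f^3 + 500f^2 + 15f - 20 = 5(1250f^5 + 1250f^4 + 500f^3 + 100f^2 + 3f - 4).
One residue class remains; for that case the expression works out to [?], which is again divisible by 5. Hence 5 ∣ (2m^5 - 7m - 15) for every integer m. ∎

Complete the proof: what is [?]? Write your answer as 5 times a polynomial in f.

5(1250f^5 + 2500f^4 + 2000f^3 + 800f^2 + 153f + 7)

The residues treated are {3, 0, 4, 1}, so the missing case is m ≡ 2 (mod 5); write m = 5f+2.
Then 2(5f+2)^5 - 7(5f+2) - 15 = 6250f^5 + 12500f^4 + 10000f^3 + 4000f^2 + 765f + 35 = 5(1250f^5 + 2500f^4 + 2000f^3 + 800f^2 + 153f + 7).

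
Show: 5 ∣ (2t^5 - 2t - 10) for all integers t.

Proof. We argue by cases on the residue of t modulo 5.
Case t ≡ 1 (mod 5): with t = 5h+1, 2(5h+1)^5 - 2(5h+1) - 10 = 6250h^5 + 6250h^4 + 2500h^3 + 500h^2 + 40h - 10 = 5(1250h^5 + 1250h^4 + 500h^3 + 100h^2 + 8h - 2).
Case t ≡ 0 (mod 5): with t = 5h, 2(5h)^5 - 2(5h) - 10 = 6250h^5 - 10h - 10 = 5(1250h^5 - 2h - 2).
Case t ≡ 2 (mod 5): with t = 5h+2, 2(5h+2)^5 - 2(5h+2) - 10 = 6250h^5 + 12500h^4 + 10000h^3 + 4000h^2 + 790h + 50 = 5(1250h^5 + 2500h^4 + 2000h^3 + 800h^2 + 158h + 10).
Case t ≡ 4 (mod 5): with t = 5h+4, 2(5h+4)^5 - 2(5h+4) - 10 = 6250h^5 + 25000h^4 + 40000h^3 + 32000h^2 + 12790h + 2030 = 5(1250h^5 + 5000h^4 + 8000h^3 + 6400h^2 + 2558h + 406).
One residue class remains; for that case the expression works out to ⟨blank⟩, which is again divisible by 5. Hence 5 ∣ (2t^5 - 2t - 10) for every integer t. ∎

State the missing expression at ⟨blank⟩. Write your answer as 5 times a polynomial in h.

The residues treated are {1, 0, 2, 4}, so the missing case is t ≡ 3 (mod 5); write t = 5h+3.
Then 2(5h+3)^5 - 2(5h+3) - 10 = 6250h^5 + 18750h^4 + 22500h^3 + 13500h^2 + 4040h + 470 = 5(1250h^5 + 3750h^4 + 4500h^3 + 2700h^2 + 808h + 94).

5(1250h^5 + 3750h^4 + 4500h^3 + 2700h^2 + 808h + 94)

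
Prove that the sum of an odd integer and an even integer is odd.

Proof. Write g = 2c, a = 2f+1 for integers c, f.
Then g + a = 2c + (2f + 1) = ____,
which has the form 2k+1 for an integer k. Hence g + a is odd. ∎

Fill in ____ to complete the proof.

2(c + f) + 1

2c + (2f + 1) = 2c + 2f + 1
= 2(c + f) + 1.
Since c + f is an integer, the sum is of the form 2k+1 for an integer k.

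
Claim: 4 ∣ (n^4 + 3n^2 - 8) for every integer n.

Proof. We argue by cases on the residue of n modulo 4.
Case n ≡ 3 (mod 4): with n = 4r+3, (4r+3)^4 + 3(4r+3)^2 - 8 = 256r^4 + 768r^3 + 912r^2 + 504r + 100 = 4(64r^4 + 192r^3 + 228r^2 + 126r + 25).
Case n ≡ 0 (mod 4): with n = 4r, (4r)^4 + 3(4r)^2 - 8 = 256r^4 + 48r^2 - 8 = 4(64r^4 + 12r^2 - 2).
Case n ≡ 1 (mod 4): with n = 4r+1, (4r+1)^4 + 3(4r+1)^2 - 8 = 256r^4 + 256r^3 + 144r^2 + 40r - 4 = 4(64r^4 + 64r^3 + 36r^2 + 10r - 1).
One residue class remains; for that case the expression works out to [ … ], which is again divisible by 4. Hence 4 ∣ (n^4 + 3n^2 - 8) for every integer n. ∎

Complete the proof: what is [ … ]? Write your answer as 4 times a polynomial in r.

4(64r^4 + 128r^3 + 108r^2 + 44r + 5)

The residues treated are {3, 0, 1}, so the missing case is n ≡ 2 (mod 4); write n = 4r+2.
Then (4r+2)^4 + 3(4r+2)^2 - 8 = 256r^4 + 512r^3 + 432r^2 + 176r + 20 = 4(64r^4 + 128r^3 + 108r^2 + 44r + 5).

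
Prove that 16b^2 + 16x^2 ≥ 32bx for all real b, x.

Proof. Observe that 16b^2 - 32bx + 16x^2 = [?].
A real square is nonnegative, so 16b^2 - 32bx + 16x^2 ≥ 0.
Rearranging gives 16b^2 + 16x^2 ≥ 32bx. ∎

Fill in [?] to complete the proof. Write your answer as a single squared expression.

16b^2 - 32bx + 16x^2 is a perfect-square trinomial: the outer terms are (4b)^2 and (4x)^2, and the cross term is -2·4b·4x.
So 16b^2 - 32bx + 16x^2 = (4b - 4x)^2 ≥ 0.

(4b - 4x)^2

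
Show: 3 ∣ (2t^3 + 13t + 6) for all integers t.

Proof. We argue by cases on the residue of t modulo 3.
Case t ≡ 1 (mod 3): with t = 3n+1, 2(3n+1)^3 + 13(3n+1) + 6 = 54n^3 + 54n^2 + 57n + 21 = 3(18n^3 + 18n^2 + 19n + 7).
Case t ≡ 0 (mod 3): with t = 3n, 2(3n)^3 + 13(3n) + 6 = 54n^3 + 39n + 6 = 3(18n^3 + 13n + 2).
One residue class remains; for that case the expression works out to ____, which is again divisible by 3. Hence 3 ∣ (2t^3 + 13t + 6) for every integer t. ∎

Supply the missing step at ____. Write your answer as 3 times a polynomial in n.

3(18n^3 + 36n^2 + 37n + 16)

Only t ≡ 2 (mod 3) is unaccounted for. Put t = 3n+2:
2(3n+2)^3 + 13(3n+2) + 6 expands to 54n^3 + 108n^2 + 111n + 48,
and factoring out 3 leaves 3(18n^3 + 36n^2 + 37n + 16).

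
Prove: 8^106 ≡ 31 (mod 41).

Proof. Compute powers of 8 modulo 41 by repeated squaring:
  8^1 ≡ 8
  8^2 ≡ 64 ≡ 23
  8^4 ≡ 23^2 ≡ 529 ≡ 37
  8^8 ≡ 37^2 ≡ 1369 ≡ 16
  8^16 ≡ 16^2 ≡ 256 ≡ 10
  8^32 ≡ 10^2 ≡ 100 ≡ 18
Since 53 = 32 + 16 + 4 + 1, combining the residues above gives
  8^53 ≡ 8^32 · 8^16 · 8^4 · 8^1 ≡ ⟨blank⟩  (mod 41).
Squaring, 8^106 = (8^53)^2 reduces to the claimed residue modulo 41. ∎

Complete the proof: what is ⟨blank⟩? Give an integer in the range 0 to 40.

21

8^32 · 8^16 · 8^4 · 8^1 ≡ 18 · 10 · 37 · 8 = 53280.
53280 mod 41 = 21, so 8^53 ≡ 21 (mod 41).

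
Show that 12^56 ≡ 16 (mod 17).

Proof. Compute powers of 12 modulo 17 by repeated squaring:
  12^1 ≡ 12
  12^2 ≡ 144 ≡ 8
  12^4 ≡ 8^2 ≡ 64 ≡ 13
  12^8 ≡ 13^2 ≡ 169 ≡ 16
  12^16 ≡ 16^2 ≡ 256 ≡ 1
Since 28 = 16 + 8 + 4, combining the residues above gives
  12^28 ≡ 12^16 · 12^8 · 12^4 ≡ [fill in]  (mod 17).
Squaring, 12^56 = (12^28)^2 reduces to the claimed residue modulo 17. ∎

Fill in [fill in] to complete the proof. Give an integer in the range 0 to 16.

Multiply the listed residues: 1 · 16 · 13 = 16 → 208.
Reducing modulo 17: 208 = 12·17 + 4, so 12^28 ≡ 4.

4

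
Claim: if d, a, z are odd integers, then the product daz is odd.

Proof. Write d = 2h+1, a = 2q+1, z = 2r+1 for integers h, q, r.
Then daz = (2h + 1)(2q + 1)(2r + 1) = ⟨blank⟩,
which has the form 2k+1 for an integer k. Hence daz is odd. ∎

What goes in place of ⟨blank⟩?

2(4hqr + 2hq + 2hr + h + 2qr + q + r) + 1

Expanding: (2h + 1)(2q + 1)(2r + 1) = 8hqr + 4hq + 4hr + 2h + 4qr + 2q + 2r + 1.
Every term except the constant is even, so this is 2(4hqr + 2hq + 2hr + h + 2qr + q + r) + 1,
and 4hqr + 2hq + 2hr + h + 2qr + q + r ∈ ℤ gives the required form.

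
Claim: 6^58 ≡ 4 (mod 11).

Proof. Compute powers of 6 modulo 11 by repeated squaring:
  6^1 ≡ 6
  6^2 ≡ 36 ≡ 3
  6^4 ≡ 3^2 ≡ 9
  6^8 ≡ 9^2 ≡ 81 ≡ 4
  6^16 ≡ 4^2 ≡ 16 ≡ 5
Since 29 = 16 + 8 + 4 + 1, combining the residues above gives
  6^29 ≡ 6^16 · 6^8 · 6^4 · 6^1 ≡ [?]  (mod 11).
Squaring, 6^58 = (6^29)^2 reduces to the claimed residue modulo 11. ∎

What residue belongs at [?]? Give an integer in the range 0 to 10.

2

Multiply the listed residues: 5 · 4 · 9 · 6 = 20 → 180 → 1080.
Reducing modulo 11: 1080 = 98·11 + 2, so 6^29 ≡ 2.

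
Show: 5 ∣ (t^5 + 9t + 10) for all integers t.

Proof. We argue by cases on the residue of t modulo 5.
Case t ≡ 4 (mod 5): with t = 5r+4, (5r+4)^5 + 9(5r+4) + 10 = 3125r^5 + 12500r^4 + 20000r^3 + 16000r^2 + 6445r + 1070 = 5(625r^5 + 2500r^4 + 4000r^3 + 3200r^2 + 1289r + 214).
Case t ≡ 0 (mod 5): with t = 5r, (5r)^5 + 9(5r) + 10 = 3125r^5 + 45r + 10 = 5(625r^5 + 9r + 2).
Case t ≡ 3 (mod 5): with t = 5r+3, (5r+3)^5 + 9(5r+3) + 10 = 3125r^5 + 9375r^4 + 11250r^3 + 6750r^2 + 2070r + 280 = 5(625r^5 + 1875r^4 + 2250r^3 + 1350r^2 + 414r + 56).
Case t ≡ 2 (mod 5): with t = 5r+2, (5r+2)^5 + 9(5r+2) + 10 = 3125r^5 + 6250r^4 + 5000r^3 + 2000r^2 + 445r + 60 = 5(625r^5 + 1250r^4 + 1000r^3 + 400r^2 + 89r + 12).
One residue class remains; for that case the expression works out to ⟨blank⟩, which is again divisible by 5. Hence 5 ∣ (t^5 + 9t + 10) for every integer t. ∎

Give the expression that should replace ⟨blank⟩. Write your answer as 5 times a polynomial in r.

5(625r^5 + 625r^4 + 250r^3 + 50r^2 + 14r + 4)

The residues treated are {4, 0, 3, 2}, so the missing case is t ≡ 1 (mod 5); write t = 5r+1.
Then (5r+1)^5 + 9(5r+1) + 10 = 3125r^5 + 3125r^4 + 1250r^3 + 250r^2 + 70r + 20 = 5(625r^5 + 625r^4 + 250r^3 + 50r^2 + 14r + 4).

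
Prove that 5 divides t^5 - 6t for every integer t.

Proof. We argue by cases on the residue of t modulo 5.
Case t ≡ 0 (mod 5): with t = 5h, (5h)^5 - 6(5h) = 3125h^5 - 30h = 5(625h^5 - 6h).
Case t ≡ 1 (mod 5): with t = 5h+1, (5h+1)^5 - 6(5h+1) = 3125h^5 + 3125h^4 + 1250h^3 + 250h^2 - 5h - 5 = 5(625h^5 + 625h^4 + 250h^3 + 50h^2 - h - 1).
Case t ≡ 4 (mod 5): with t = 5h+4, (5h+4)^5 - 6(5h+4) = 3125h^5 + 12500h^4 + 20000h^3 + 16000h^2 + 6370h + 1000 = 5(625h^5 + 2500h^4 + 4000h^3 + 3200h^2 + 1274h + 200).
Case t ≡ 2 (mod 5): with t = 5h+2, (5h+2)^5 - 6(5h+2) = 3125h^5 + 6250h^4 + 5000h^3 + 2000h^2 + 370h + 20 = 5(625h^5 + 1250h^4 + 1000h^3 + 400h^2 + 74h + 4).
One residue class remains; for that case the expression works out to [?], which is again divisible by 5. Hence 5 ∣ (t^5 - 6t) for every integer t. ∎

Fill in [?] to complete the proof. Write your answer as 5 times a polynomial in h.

Only t ≡ 3 (mod 5) is unaccounted for. Put t = 5h+3:
(5h+3)^5 - 6(5h+3) expands to 3125h^5 + 9375h^4 + 11250h^3 + 6750h^2 + 1995h + 225,
and factoring out 5 leaves 5(625h^5 + 1875h^4 + 2250h^3 + 1350h^2 + 399h + 45).

5(625h^5 + 1875h^4 + 2250h^3 + 1350h^2 + 399h + 45)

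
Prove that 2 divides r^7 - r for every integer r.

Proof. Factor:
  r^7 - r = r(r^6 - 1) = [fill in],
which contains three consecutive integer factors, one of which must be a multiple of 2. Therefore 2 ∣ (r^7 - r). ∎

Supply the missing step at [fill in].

(r - 1)r(r + 1)(r^4 + r^2 + 1)

r^6 - 1 = (r^2 - 1)(r^4 + r^2 + 1), and r^2 - 1 = (r-1)(r+1).
So r(r^6 - 1) = (r - 1)r(r + 1)(r^4 + r^2 + 1).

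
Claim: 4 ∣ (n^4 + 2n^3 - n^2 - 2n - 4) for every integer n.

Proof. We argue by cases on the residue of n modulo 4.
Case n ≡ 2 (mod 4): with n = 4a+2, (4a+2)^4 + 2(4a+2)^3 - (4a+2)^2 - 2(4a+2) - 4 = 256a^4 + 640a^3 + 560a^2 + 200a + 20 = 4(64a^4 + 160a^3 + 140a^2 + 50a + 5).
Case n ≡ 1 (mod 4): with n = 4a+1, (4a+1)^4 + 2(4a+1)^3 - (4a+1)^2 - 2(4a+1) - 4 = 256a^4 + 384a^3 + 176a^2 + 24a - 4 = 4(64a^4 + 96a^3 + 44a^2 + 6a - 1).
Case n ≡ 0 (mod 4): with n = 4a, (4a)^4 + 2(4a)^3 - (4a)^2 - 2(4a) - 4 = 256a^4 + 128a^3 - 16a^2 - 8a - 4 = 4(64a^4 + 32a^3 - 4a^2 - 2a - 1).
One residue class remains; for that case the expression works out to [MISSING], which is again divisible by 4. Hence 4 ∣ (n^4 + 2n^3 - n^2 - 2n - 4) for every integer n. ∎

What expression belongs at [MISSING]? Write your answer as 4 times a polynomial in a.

Only n ≡ 3 (mod 4) is unaccounted for. Put n = 4a+3:
(4a+3)^4 + 2(4a+3)^3 - (4a+3)^2 - 2(4a+3) - 4 expands to 256a^4 + 896a^3 + 1136a^2 + 616a + 116,
and factoring out 4 leaves 4(64a^4 + 224a^3 + 284a^2 + 154a + 29).

4(64a^4 + 224a^3 + 284a^2 + 154a + 29)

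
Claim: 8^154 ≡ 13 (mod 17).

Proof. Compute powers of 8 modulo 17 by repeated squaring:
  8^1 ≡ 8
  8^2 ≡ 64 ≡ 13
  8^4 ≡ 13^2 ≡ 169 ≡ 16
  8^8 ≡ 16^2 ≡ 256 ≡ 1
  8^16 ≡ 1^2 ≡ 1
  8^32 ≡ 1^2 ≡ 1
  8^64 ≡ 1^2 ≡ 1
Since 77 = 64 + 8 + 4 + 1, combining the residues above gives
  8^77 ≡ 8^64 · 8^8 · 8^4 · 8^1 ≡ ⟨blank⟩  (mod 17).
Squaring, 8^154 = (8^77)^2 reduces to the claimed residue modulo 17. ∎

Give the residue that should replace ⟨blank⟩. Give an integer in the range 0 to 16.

8^64 · 8^8 · 8^4 · 8^1 ≡ 1 · 1 · 16 · 8 = 128.
128 mod 17 = 9, so 8^77 ≡ 9 (mod 17).

9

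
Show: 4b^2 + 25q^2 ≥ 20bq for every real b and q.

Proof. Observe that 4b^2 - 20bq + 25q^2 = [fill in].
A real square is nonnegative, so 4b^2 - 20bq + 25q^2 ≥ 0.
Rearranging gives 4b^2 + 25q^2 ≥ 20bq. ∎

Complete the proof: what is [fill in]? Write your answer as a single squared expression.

(2b - 5q)^2

The leading and trailing coefficients are 2^2 and 5^2, and 20 = 2·2·5, so the trinomial is (2b - 5q)^2.
Hence 4b^2 - 20bq + 25q^2 ≥ 0.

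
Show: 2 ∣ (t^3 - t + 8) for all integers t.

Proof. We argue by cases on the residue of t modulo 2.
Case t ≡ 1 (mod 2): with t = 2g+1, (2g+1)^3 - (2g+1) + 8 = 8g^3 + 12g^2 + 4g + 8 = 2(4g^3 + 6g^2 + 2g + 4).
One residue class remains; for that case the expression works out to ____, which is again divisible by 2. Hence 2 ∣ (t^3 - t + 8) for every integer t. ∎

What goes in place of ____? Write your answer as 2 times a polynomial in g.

Only t ≡ 0 (mod 2) is unaccounted for. Put t = 2g:
(2g)^3 - (2g) + 8 expands to 8g^3 - 2g + 8,
and factoring out 2 leaves 2(4g^3 - g + 4).

2(4g^3 - g + 4)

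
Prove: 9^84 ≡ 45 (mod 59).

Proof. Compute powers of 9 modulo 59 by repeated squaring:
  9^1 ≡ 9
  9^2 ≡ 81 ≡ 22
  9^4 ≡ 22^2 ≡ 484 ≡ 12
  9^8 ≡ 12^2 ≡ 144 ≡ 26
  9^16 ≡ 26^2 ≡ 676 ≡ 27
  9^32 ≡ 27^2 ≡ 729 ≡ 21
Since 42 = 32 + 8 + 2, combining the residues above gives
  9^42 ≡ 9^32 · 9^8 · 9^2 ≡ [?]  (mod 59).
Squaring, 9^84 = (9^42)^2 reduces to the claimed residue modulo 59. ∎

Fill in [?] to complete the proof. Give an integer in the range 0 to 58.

35

9^32 · 9^8 · 9^2 ≡ 21 · 26 · 22 = 12012.
12012 mod 59 = 35, so 9^42 ≡ 35 (mod 59).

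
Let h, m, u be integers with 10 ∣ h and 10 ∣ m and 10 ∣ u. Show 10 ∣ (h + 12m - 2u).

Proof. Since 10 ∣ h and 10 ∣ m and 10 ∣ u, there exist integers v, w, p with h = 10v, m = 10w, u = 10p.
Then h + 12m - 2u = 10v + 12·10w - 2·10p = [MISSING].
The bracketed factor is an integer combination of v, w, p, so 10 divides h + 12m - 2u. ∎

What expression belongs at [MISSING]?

10(-2p + v + 12w)

Each term has a factor of 10: 10v + 12·10w - 2·10p = 10·(-2p + v + 12w).
Since -2p + v + 12w is an integer, 10 ∣ (h + 12m - 2u).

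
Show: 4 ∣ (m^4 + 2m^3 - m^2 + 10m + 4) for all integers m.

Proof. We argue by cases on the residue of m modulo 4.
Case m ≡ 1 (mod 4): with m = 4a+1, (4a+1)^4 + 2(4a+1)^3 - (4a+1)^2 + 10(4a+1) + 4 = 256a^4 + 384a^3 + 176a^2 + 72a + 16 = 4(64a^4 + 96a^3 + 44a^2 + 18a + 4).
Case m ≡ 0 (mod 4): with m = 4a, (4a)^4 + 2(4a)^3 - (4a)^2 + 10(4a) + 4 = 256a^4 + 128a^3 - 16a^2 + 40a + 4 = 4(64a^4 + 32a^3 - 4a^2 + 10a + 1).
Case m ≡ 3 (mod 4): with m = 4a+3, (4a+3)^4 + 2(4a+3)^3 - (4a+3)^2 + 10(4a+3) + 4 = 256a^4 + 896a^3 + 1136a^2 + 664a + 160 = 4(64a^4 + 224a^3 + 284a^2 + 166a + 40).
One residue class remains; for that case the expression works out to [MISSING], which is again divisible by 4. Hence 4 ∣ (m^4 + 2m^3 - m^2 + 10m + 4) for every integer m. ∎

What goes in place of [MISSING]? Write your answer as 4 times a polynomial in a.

Only m ≡ 2 (mod 4) is unaccounted for. Put m = 4a+2:
(4a+2)^4 + 2(4a+2)^3 - (4a+2)^2 + 10(4a+2) + 4 expands to 256a^4 + 640a^3 + 560a^2 + 248a + 52,
and factoring out 4 leaves 4(64a^4 + 160a^3 + 140a^2 + 62a + 13).

4(64a^4 + 160a^3 + 140a^2 + 62a + 13)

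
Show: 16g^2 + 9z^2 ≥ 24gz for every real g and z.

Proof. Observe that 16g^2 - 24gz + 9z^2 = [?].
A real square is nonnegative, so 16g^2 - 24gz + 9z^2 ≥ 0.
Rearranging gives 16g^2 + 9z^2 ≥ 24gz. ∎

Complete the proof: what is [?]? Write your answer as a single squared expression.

(4g - 3z)^2

The leading and trailing coefficients are 4^2 and 3^2, and 24 = 2·4·3, so the trinomial is (4g - 3z)^2.
Hence 16g^2 - 24gz + 9z^2 ≥ 0.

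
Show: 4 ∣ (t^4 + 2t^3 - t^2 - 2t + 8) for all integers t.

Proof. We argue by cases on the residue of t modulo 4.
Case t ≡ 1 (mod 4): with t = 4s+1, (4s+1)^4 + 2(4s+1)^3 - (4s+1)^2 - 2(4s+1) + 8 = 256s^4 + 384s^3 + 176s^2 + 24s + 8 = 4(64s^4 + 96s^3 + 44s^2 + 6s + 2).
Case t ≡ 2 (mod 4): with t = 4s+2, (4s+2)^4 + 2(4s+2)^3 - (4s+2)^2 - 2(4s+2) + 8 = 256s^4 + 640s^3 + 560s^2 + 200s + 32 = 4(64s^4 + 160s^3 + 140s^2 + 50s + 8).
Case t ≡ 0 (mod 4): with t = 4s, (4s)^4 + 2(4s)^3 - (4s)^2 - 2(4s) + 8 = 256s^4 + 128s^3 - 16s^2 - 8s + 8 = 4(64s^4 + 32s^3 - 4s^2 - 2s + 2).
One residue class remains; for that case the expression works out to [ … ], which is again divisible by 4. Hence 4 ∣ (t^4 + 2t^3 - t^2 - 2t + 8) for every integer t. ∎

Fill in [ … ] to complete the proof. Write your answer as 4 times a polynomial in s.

4(64s^4 + 224s^3 + 284s^2 + 154s + 32)

The residues treated are {1, 2, 0}, so the missing case is t ≡ 3 (mod 4); write t = 4s+3.
Then (4s+3)^4 + 2(4s+3)^3 - (4s+3)^2 - 2(4s+3) + 8 = 256s^4 + 896s^3 + 1136s^2 + 616s + 128 = 4(64s^4 + 224s^3 + 284s^2 + 154s + 32).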